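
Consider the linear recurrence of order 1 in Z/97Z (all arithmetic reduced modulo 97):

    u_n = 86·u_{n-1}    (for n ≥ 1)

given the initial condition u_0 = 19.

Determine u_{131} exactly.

u_1 = 86·19 = 82
u_2 = 86·82 = 68
u_3 = 86·68 = 28
u_4 = 86·28 = 80
u_5 = 86·80 = 90
u_6 = 86·90 = 77
u_7 = 86·77 = 26
u_8 = 86·26 = 5
u_9 = 86·5 = 42
u_10 = 86·42 = 23
u_11 = 86·23 = 38
u_12 = 86·38 = 67
u_13 = 86·67 = 39
u_14 = 86·39 = 56
u_15 = 86·56 = 63
u_16 = 86·63 = 83
u_17 = 86·83 = 57
u_18 = 86·57 = 52
u_19 = 86·52 = 10
u_20 = 86·10 = 84
u_21 = 86·84 = 46
u_22 = 86·46 = 76
u_23 = 86·76 = 37
u_24 = 86·37 = 78
u_25 = 86·78 = 15
u_26 = 86·15 = 29
u_27 = 86·29 = 69
u_28 = 86·69 = 17
u_29 = 86·17 = 7
u_30 = 86·7 = 20
u_31 = 86·20 = 71
u_32 = 86·71 = 92
u_33 = 86·92 = 55
u_34 = 86·55 = 74
u_35 = 86·74 = 59
u_36 = 86·59 = 30
u_37 = 86·30 = 58
u_38 = 86·58 = 41
u_39 = 86·41 = 34
u_40 = 86·34 = 14
u_41 = 86·14 = 40
u_42 = 86·40 = 45
u_43 = 86·45 = 87
u_44 = 86·87 = 13
u_45 = 86·13 = 51
u_46 = 86·51 = 21
u_47 = 86·21 = 60
u_48 = 86·60 = 19
(u_48) = (19) = (u_0), so the sequence has period 48.
131 ≡ 35 (mod 48), hence u_131 = u_35 = 59.

59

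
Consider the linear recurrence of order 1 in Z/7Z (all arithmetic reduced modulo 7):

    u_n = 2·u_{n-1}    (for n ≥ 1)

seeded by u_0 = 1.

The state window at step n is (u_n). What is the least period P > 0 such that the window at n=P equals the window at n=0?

3

n=0: window = (1)
n=1: window = (2)
n=2: window = (4)
n=3: window = (1)
window at n=3 equals window at n=0 → period = 3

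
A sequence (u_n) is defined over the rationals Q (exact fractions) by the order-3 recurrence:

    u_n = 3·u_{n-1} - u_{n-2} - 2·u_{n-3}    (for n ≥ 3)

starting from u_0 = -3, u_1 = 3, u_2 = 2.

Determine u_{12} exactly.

u_3 = 3·2 + -1·3 + -2·-3 = 9
u_4 = 3·9 + -1·2 + -2·3 = 19
u_5 = 3·19 + -1·9 + -2·2 = 44
u_6 = 3·44 + -1·19 + -2·9 = 95
u_7 = 3·95 + -1·44 + -2·19 = 203
u_8 = 3·203 + -1·95 + -2·44 = 426
u_9 = 3·426 + -1·203 + -2·95 = 885
u_10 = 3·885 + -1·426 + -2·203 = 1823
u_11 = 3·1823 + -1·885 + -2·426 = 3732
u_12 = 3·3732 + -1·1823 + -2·885 = 7603

7603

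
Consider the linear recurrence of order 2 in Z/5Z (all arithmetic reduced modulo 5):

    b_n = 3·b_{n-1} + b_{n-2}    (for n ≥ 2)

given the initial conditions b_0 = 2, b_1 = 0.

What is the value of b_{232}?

0

b_2 = 3·0 + 1·2 = 2
b_3 = 3·2 + 1·0 = 1
b_4 = 3·1 + 1·2 = 0
b_5 = 3·0 + 1·1 = 1
b_6 = 3·1 + 1·0 = 3
b_7 = 3·3 + 1·1 = 0
b_8 = 3·0 + 1·3 = 3
b_9 = 3·3 + 1·0 = 4
b_10 = 3·4 + 1·3 = 0
b_11 = 3·0 + 1·4 = 4
b_12 = 3·4 + 1·0 = 2
b_13 = 3·2 + 1·4 = 0
(b_12, b_13) = (2, 0) = (b_0, b_1), so the sequence has period 12.
232 ≡ 4 (mod 12), hence b_232 = b_4 = 0.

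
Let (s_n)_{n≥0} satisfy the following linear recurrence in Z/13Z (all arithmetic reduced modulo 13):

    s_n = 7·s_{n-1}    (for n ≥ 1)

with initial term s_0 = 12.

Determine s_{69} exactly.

s_1 = 7·12 = 6
s_2 = 7·6 = 3
s_3 = 7·3 = 8
s_4 = 7·8 = 4
s_5 = 7·4 = 2
s_6 = 7·2 = 1
s_7 = 7·1 = 7
s_8 = 7·7 = 10
s_9 = 7·10 = 5
s_10 = 7·5 = 9
s_11 = 7·9 = 11
s_12 = 7·11 = 12
(s_12) = (12) = (s_0), so the sequence has period 12.
69 ≡ 9 (mod 12), hence s_69 = s_9 = 5.

5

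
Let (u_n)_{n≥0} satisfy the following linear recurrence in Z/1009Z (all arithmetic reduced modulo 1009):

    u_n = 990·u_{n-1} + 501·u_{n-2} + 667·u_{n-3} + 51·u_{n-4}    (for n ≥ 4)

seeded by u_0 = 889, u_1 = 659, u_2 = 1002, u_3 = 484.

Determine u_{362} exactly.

u_4 = 990·484 + 501·1002 + 667·659 + 51·889 = 986
u_5 = 990·986 + 501·484 + 667·1002 + 51·659 = 440
u_6 = 990·440 + 501·986 + 667·484 + 51·1002 = 897
u_7 = 990·897 + 501·440 + 667·986 + 51·484 = 850
u_8 = 990·850 + 501·897 + 667·440 + 51·986 = 83
u_9 = 990·83 + 501·850 + 667·897 + 51·440 = 697
Continuing the recurrence:
  u_10 = 322;  u_11 = 857;  u_12 = 699;  u_13 = 457;  u_14 = 268;  u_15 = 262
  u_16 = 573;  u_17 = 567;  u_18 = 582;  u_19 = 604;  u_20 = 389;  u_21 = 979
  u_22 = 411;  u_23 = 43;  u_24 = 96;  u_25 = 725;  u_26 = 216;  u_27 = 557
  u_28 = 884;  u_29 = 357;  u_30 = 337;  u_31 = 442;  u_32 = 691;  u_33 = 276
  u_34 = 125;  u_35 = 823;  u_36 = 954;  u_37 = 265;  u_38 = 64;  u_39 = 622
  u_40 = 468;  u_41 = 738;  u_42 = 896;  u_43 = 382;  u_44 = 211;  u_45 = 308
  u_46 = 785;  u_47 = 948;  u_48 = 196;  u_49 = 518;  u_50 = 928;  u_51 = 213
  u_52 = 102;  u_53 = 482;  u_54 = 282;  u_55 = 213;  u_56 = 800;  u_57 = 480
  u_58 = 246;  u_59 = 312;  u_60 = 12;  u_61 = 577;  u_62 = 782;  u_63 = 480
  u_64 = 284;  u_65 = 94;  u_66 = 76;  u_67 = 245;  u_68 = 622;  u_69 = 937
  u_70 = 1006;  u_71 = 871;  u_72 = 961;  u_73 = 767;  u_74 = 350;  u_75 = 548
  u_76 = 67;  u_77 = 982;  u_78 = 729;  u_79 = 863;  u_80 = 261;  u_81 = 134
  u_82 = 409;  u_83 = 997;  u_84 = 81;  u_85 = 665;  u_86 = 441;  u_87 = 835
  u_88 = 948;  u_89 = 896;  u_90 = 108;  u_91 = 746;  u_92 = 803;  u_93 = 982
  u_94 = 833;  u_95 = 442;  u_96 = 27;  u_97 = 251;  u_98 = 977;  u_99 = 425
  u_100 = 400;  u_101 = 27;  u_102 = 437;  u_103 = 80;  u_104 = 549;  u_105 = 634
  u_106 = 635;  u_107 = 811;  u_108 = 889;  u_109 = 766;  u_110 = 202;  u_111 = 207
  u_112 = 707;  u_113 = 725;  u_114 = 447;  u_115 = 397;  u_116 = 475;  u_117 = 316
  u_118 = 941;  u_119 = 252;  u_120 = 395;  u_121 = 715;  u_122 = 821;  u_123 = 416
  u_124 = 439;  u_125 = 154;  u_126 = 577;  u_127 = 836;  u_128 = 754;  u_129 = 113
  u_130 = 60;  u_131 = 672;  u_132 = 956;  u_133 = 42;  u_134 = 153;  u_135 = 912
  u_136 = 889;  u_137 = 363;  u_138 = 194;  u_139 = 362;  u_140 = 410;  u_141 = 621
  u_142 = 999;  u_143 = 870;  u_144 = 896;  u_145 = 896;  u_146 = 634;  u_147 = 231
  u_148 = 41;  u_149 = 324;  u_150 = 5;  u_151 = 566;  u_152 = 78;  u_153 = 252
  u_154 = 395;  u_155 = 866;  u_156 = 353;  u_157 = 203;  u_158 = 896;  u_159 = 47
  u_160 = 43;  u_161 = 90;  u_162 = 14;  u_163 = 227;  u_164 = 348;  u_165 = 972
  u_166 = 258;  u_167 = 292;  u_168 = 744;  u_169 = 664;  u_170 = 992;  u_171 = 603
  u_172 = 754;  u_173 = 539;  u_174 = 998;  u_175 = 755;  u_176 = 745;  u_177 = 832
  u_178 = 793;  u_179 = 833;  u_180 = 720;  u_181 = 322;  u_182 = 178;  u_183 = 597
  u_184 = 395;  u_185 = 942;  u_186 = 36;  u_187 = 348;  u_188 = 1006;  u_189 = 263
  u_190 = 427;  u_191 = 155;  u_192 = 812;  u_193 = 236;  u_194 = 792;  u_195 = 883
  u_196 = 682;  u_197 = 76;  u_198 = 951;  u_199 = 299;  u_200 = 285;  u_201 = 602
  u_202 = 906;  u_203 = 367;  u_204 = 307;  u_205 = 793;  u_206 = 910;  u_207 = 107
  u_208 = 564;  u_209 = 148;  u_210 = 994;  u_211 = 10;  u_212 = 713;  u_213 = 105
  u_214 = 910;  u_215 = 842;  u_216 = 441;  u_217 = 644;  u_218 = 448;  u_219 = 416
  u_220 = 625;  u_221 = 494;  u_222 = 677;  u_223 = 728;  u_224 = 598;  u_225 = 721
  u_226 = 820;  u_227 = 669;  u_228 = 405;  u_229 = 58;  u_230 = 699;  u_231 = 178
  u_232 = 540;  u_233 = 222;  u_234 = 953;  u_235 = 251;  u_236 = 520;  u_237 = 40
  u_238 = 541;  u_239 = 108;  u_240 = 318;  u_241 = 290;  u_242 = 176;  u_243 = 356
  u_244 = 468;  u_245 = 964;  u_246 = 458;  u_247 = 401;  u_248 = 775;  u_249 = 2
  u_250 = 5;  u_251 = 486;  u_252 = 833;  u_253 = 35;  u_254 = 479;  u_255 = 584
  u_256 = 83;  u_257 = 831;  u_258 = 836;  u_259 = 263;  u_260 = 682;  u_261 = 390
  u_262 = 406;  u_263 = 133;  u_264 = 372;  u_265 = 134;  u_266 = 633;  u_267 = 251
  u_268 = 970;  u_269 = 587;  u_270 = 505;  u_271 = 868;  u_272 = 473;  u_273 = 588
  u_274 = 105;  u_275 = 538;  u_276 = 616;  u_277 = 671;  u_278 = 182;  u_279 = 147
  u_280 = 304;  u_281 = 497;  u_282 = 969;  u_283 = 927;  u_284 = 596;  u_285 = 747
  u_286 = 644;  u_287 = 629;  u_288 = 859;  u_289 = 622;  u_290 = 161;  u_291 = 450
  u_292 = 60;  u_293 = 179;  u_294 = 32;  u_295 = 691;  u_296 = 240;  u_297 = 792
  u_298 = 663;  u_299 = 350;  u_300 = 295;  u_301 = 544;  u_302 = 113;  u_303 = 692
  u_304 = 605;  u_305 = 406;  u_306 = 923;  u_307 = 125;  u_308 = 919;  u_309 = 436
  u_310 = 390;  u_311 = 976;  u_312 = 946;  u_313 = 654;  u_314 = 304;  u_315 = 699
  u_316 = 934;  u_317 = 508;  u_318 = 640;  u_319 = 947;  u_320 = 979;  u_321 = 534
  u_322 = 416;  u_323 = 352;  u_324 = 417;  u_325 = 923;  u_326 = 393;  u_327 = 351
  u_328 = 761;  u_329 = 402;  u_330 = 185;  u_331 = 931;  u_332 = 539;  u_333 = 741
  u_334 = 470;  u_335 = 447;  u_336 = 35;  u_337 = 442;  u_338 = 304;  u_339 = 477
  u_340 = 925;  u_341 = 734;  u_342 = 158;  u_343 = 61;  u_344 = 271;  u_345 = 738
  u_346 = 982;  u_347 = 178;  u_348 = 802;  u_349 = 741;  u_350 = 572;  u_351 = 321
  u_352 = 350;  u_353 = 374;  u_354 = 860;  u_355 = 102;  u_356 = 20;  u_357 = 683
  u_358 = 974;  u_359 = 168;  u_360 = 975
u_361 = 990·975 + 501·168 + 667·974 + 51·683 = 447
u_362 = 990·447 + 501·975 + 667·168 + 51·974 = 997

997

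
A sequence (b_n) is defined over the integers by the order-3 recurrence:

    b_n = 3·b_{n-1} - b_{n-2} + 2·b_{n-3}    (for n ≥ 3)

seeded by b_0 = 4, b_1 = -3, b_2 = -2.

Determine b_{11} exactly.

b_3 = 3·-2 + -1·-3 + 2·4 = 5
b_4 = 3·5 + -1·-2 + 2·-3 = 11
b_5 = 3·11 + -1·5 + 2·-2 = 24
b_6 = 3·24 + -1·11 + 2·5 = 71
b_7 = 3·71 + -1·24 + 2·11 = 211
b_8 = 3·211 + -1·71 + 2·24 = 610
b_9 = 3·610 + -1·211 + 2·71 = 1761
b_10 = 3·1761 + -1·610 + 2·211 = 5095
b_11 = 3·5095 + -1·1761 + 2·610 = 14744

14744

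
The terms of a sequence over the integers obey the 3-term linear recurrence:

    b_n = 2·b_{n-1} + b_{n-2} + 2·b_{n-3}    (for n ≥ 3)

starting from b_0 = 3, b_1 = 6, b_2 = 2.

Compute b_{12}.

107102

b_3 = 2·2 + 1·6 + 2·3 = 16
b_4 = 2·16 + 1·2 + 2·6 = 46
b_5 = 2·46 + 1·16 + 2·2 = 112
b_6 = 2·112 + 1·46 + 2·16 = 302
b_7 = 2·302 + 1·112 + 2·46 = 808
b_8 = 2·808 + 1·302 + 2·112 = 2142
b_9 = 2·2142 + 1·808 + 2·302 = 5696
b_10 = 2·5696 + 1·2142 + 2·808 = 15150
b_11 = 2·15150 + 1·5696 + 2·2142 = 40280
b_12 = 2·40280 + 1·15150 + 2·5696 = 107102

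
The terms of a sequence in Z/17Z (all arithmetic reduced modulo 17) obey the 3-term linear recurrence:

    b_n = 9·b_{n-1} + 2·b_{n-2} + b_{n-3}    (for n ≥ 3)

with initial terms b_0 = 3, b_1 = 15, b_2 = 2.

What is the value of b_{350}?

11

b_3 = 9·2 + 2·15 + 1·3 = 0
b_4 = 9·0 + 2·2 + 1·15 = 2
b_5 = 9·2 + 2·0 + 1·2 = 3
b_6 = 9·3 + 2·2 + 1·0 = 14
b_7 = 9·14 + 2·3 + 1·2 = 15
b_8 = 9·15 + 2·14 + 1·3 = 13
Continuing the recurrence:
  b_9 = 8;  b_10 = 11;  b_11 = 9;  b_12 = 9;  b_13 = 8;  b_14 = 14
  b_15 = 15;  b_16 = 1;  b_17 = 2;  b_18 = 1;  b_19 = 14;  b_20 = 11
  b_21 = 9;  b_22 = 15;  b_23 = 11;  b_24 = 2;  b_25 = 4;  b_26 = 0
  b_27 = 10;  b_28 = 9;  b_29 = 16;  b_30 = 2;  b_31 = 8;  b_32 = 7
  b_33 = 13;  b_34 = 3;  b_35 = 9;  b_36 = 15;  b_37 = 3;  b_38 = 15
  b_39 = 3;  b_40 = 9;  b_41 = 0;  b_42 = 4;  b_43 = 11;  b_44 = 5
  b_45 = 3;  b_46 = 14;  b_47 = 1;  b_48 = 6;  b_49 = 2;  b_50 = 14
  b_51 = 0;  b_52 = 13;  b_53 = 12;  b_54 = 15;  b_55 = 2;  b_56 = 9
  b_57 = 15;  b_58 = 2;  b_59 = 6;  b_60 = 5;  b_61 = 8;  b_62 = 3
  b_63 = 14;  b_64 = 4;  b_65 = 16;  b_66 = 13;  b_67 = 0;  b_68 = 8
  b_69 = 0;  b_70 = 16;  b_71 = 16;  b_72 = 6;  b_73 = 0;  b_74 = 11
  b_75 = 3;  b_76 = 15;  b_77 = 16;  b_78 = 7;  b_79 = 8;  b_80 = 0
  b_81 = 6;  b_82 = 11;  b_83 = 9;  b_84 = 7;  b_85 = 7;  b_86 = 1
  b_87 = 13;  b_88 = 7;  b_89 = 5;  b_90 = 4;  b_91 = 2;  b_92 = 14
  b_93 = 15;  b_94 = 12;  b_95 = 16;  b_96 = 13;  b_97 = 8;  b_98 = 12
  b_99 = 1;  b_100 = 7;  b_101 = 9;  b_102 = 11;  b_103 = 5;  b_104 = 8
  b_105 = 8;  b_106 = 8;  b_107 = 11;  b_108 = 4;  b_109 = 15;  b_110 = 1
  b_111 = 9;  b_112 = 13;  b_113 = 0;  b_114 = 1;  b_115 = 5;  b_116 = 13
  b_117 = 9;  b_118 = 10;  b_119 = 2;  b_120 = 13;  b_121 = 12;  b_122 = 0
  b_123 = 3;  b_124 = 5;  b_125 = 0;  b_126 = 13;  b_127 = 3;  b_128 = 2
  b_129 = 3;  b_130 = 0;  b_131 = 8;  b_132 = 7;  b_133 = 11;  b_134 = 2
  b_135 = 13;  b_136 = 13;  b_137 = 9;  b_138 = 1;  b_139 = 6;  b_140 = 14
  b_141 = 3;  b_142 = 10;  b_143 = 8;  b_144 = 10;  b_145 = 14;  b_146 = 1
  b_147 = 13;  b_148 = 14;  b_149 = 0;  b_150 = 7;  b_151 = 9;  b_152 = 10
  b_153 = 13;  b_154 = 10;  b_155 = 7;  b_156 = 11;  b_157 = 4;  b_158 = 14
  b_159 = 9;  b_160 = 11;  b_161 = 12;  b_162 = 3;  b_163 = 11;  b_164 = 15
  b_165 = 7;  b_166 = 2;  b_167 = 13;  b_168 = 9;  b_169 = 7;  b_170 = 9
  b_171 = 2;  b_172 = 9;  b_173 = 9;  b_174 = 16;  b_175 = 1;  b_176 = 16
  b_177 = 9;  b_178 = 12;  b_179 = 6;  b_180 = 2;  b_181 = 8;  b_182 = 14
  b_183 = 8;  b_184 = 6;  b_185 = 16;  b_186 = 11;  b_187 = 1;  b_188 = 13
  b_189 = 11;  b_190 = 7;  b_191 = 13;  b_192 = 6;  b_193 = 2;  b_194 = 9
  b_195 = 6;  b_196 = 6;  b_197 = 7;  b_198 = 13;  b_199 = 1;  b_200 = 8
  b_201 = 2;  b_202 = 1;  b_203 = 4;  b_204 = 6;  b_205 = 12;  b_206 = 5
  b_207 = 7;  b_208 = 0;  b_209 = 2;  b_210 = 8;  b_211 = 8;  b_212 = 5
  b_213 = 1;  b_214 = 10;  b_215 = 12;  b_216 = 10;  b_217 = 5;  b_218 = 9
  b_219 = 16;  b_220 = 14;  b_221 = 14;  b_222 = 0;  b_223 = 8;  b_224 = 1
  b_225 = 8;  b_226 = 14;  b_227 = 7;  b_228 = 14;  b_229 = 1;  b_230 = 10
  b_231 = 4;  b_232 = 6;  b_233 = 4;  b_234 = 1;  b_235 = 6;  b_236 = 9
  b_237 = 9;  b_238 = 3;  b_239 = 3;  b_240 = 8;  b_241 = 13;  b_242 = 0
  b_243 = 0;  b_244 = 13;  b_245 = 15;  b_246 = 8;  b_247 = 13;  b_248 = 12
  b_249 = 6;  b_250 = 6;  b_251 = 10;  b_252 = 6;  b_253 = 12;  b_254 = 11
  b_255 = 10;  b_256 = 5;  b_257 = 8;  b_258 = 7;  b_259 = 16;  b_260 = 13
  b_261 = 3;  b_262 = 1;  b_263 = 11;  b_264 = 2;  b_265 = 7;  b_266 = 10
  b_267 = 4;  b_268 = 12;  b_269 = 7;  b_270 = 6;  b_271 = 12;  b_272 = 8
  b_273 = 0;  b_274 = 11;  b_275 = 5;  b_276 = 16;  b_277 = 12;  b_278 = 9
  b_279 = 2;  b_280 = 14;  b_281 = 3;  b_282 = 6;  b_283 = 6;  b_284 = 1
  b_285 = 10;  b_286 = 13;  b_287 = 2;  b_288 = 3;  b_289 = 10;  b_290 = 13
  b_291 = 4;  b_292 = 4;  b_293 = 6;  b_294 = 15;  b_295 = 15;  b_296 = 1
  b_297 = 3;  b_298 = 10;  b_299 = 12;  b_300 = 12;  b_301 = 6;  b_302 = 5
  b_303 = 1;  b_304 = 8;  b_305 = 11;  b_306 = 14;  b_307 = 3;  b_308 = 15
  b_309 = 2;  b_310 = 0;  b_311 = 2;  b_312 = 3;  b_313 = 14;  b_314 = 15
  b_315 = 13;  b_316 = 8;  b_317 = 11;  b_318 = 9;  b_319 = 9;  b_320 = 8
  b_321 = 14;  b_322 = 15;  b_323 = 1;  b_324 = 2;  b_325 = 1;  b_326 = 14
  b_327 = 11;  b_328 = 9;  b_329 = 15;  b_330 = 11;  b_331 = 2;  b_332 = 4
  b_333 = 0;  b_334 = 10;  b_335 = 9;  b_336 = 16;  b_337 = 2;  b_338 = 8
  b_339 = 7;  b_340 = 13;  b_341 = 3;  b_342 = 9;  b_343 = 15;  b_344 = 3
  b_345 = 15;  b_346 = 3;  b_347 = 9;  b_348 = 0
b_349 = 9·0 + 2·9 + 1·3 = 4
b_350 = 9·4 + 2·0 + 1·9 = 11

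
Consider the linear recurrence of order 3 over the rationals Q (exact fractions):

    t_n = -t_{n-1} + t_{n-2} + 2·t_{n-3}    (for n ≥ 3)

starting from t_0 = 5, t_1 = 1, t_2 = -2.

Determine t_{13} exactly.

37

t_3 = -1·-2 + 1·1 + 2·5 = 13
t_4 = -1·13 + 1·-2 + 2·1 = -13
t_5 = -1·-13 + 1·13 + 2·-2 = 22
t_6 = -1·22 + 1·-13 + 2·13 = -9
t_7 = -1·-9 + 1·22 + 2·-13 = 5
t_8 = -1·5 + 1·-9 + 2·22 = 30
t_9 = -1·30 + 1·5 + 2·-9 = -43
t_10 = -1·-43 + 1·30 + 2·5 = 83
t_11 = -1·83 + 1·-43 + 2·30 = -66
t_12 = -1·-66 + 1·83 + 2·-43 = 63
t_13 = -1·63 + 1·-66 + 2·83 = 37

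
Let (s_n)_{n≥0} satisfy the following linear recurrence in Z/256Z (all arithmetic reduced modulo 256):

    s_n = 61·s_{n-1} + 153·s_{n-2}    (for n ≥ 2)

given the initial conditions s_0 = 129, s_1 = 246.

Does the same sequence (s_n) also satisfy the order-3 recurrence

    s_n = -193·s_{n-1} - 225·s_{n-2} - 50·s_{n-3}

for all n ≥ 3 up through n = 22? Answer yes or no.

Terms s_0..s_22: 129, 246, 183, 161, 188, 5, 141, 150, 3, 93, 244, 185, 233, 22, 127, 105, 236, 253, 85, 118, 235, 133, 36
n=3: candidate gives 161, actual s_3 = 161 ✓
n=4: candidate gives 188, actual s_4 = 188 ✓
n=5: candidate gives 5, actual s_5 = 5 ✓
n=6: candidate gives 141, actual s_6 = 141 ✓
n=7: candidate gives 150, actual s_7 = 150 ✓
n=8: candidate gives 3, actual s_8 = 3 ✓
n=9: candidate gives 93, actual s_9 = 93 ✓
n=10: candidate gives 244, actual s_10 = 244 ✓
n=11: candidate gives 185, actual s_11 = 185 ✓
n=12: candidate gives 233, actual s_12 = 233 ✓
n=13: candidate gives 22, actual s_13 = 22 ✓
n=14: candidate gives 127, actual s_14 = 127 ✓
n=15: candidate gives 105, actual s_15 = 105 ✓
n=16: candidate gives 236, actual s_16 = 236 ✓
n=17: candidate gives 253, actual s_17 = 253 ✓
n=18: candidate gives 85, actual s_18 = 85 ✓
n=19: candidate gives 118, actual s_19 = 118 ✓
n=20: candidate gives 235, actual s_20 = 235 ✓
n=21: candidate gives 133, actual s_21 = 133 ✓
n=22: candidate gives 36, actual s_22 = 36 ✓

yes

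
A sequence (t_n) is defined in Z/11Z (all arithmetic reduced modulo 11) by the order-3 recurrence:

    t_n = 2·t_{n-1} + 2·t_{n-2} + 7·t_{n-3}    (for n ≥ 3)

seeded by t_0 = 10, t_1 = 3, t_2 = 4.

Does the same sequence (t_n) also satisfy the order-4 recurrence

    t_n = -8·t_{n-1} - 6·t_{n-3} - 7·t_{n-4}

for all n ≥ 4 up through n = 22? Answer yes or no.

Terms t_0..t_22: 10, 3, 4, 7, 10, 7, 6, 8, 0, 3, 7, 9, 9, 8, 9, 9, 4, 1, 7, 0, 10, 3, 4
n=4: candidate gives 10, actual t_4 = 10 ✓
n=5: candidate gives 7, actual t_5 = 7 ✓
n=6: candidate gives 6, actual t_6 = 6 ✓
n=7: candidate gives 8, actual t_7 = 8 ✓
n=8: candidate gives 0, actual t_8 = 0 ✓
n=9: candidate gives 3, actual t_9 = 3 ✓
n=10: candidate gives 7, actual t_10 = 7 ✓
n=11: candidate gives 9, actual t_11 = 9 ✓
n=12: candidate gives 9, actual t_12 = 9 ✓
n=13: candidate gives 8, actual t_13 = 8 ✓
n=14: candidate gives 9, actual t_14 = 9 ✓
n=15: candidate gives 9, actual t_15 = 9 ✓
n=16: candidate gives 4, actual t_16 = 4 ✓
n=17: candidate gives 1, actual t_17 = 1 ✓
n=18: candidate gives 7, actual t_18 = 7 ✓
n=19: candidate gives 0, actual t_19 = 0 ✓
n=20: candidate gives 10, actual t_20 = 10 ✓
n=21: candidate gives 3, actual t_21 = 3 ✓
n=22: candidate gives 4, actual t_22 = 4 ✓

yes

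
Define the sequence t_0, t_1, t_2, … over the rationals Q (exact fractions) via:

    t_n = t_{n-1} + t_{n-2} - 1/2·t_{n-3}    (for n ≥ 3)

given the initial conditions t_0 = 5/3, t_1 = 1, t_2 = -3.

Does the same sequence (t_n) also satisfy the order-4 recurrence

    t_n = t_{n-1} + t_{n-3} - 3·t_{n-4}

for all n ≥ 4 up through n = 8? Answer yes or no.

no

Terms t_0..t_8: 5/3, 1, -3, -17/6, -19/3, -23/3, -151/12, -205/12, -155/6
n=4: candidate gives -41/6, actual t_4 = -19/3 ✗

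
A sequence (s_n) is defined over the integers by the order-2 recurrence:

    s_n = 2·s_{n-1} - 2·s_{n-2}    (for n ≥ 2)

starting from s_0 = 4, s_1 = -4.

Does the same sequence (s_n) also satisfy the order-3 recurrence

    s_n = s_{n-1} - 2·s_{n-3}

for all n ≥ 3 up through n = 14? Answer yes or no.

yes

Terms s_0..s_14: 4, -4, -16, -24, -16, 16, 64, 96, 64, -64, -256, -384, -256, 256, 1024
n=3: candidate gives -24, actual s_3 = -24 ✓
n=4: candidate gives -16, actual s_4 = -16 ✓
n=5: candidate gives 16, actual s_5 = 16 ✓
n=6: candidate gives 64, actual s_6 = 64 ✓
n=7: candidate gives 96, actual s_7 = 96 ✓
n=8: candidate gives 64, actual s_8 = 64 ✓
n=9: candidate gives -64, actual s_9 = -64 ✓
n=10: candidate gives -256, actual s_10 = -256 ✓
n=11: candidate gives -384, actual s_11 = -384 ✓
n=12: candidate gives -256, actual s_12 = -256 ✓
n=13: candidate gives 256, actual s_13 = 256 ✓
n=14: candidate gives 1024, actual s_14 = 1024 ✓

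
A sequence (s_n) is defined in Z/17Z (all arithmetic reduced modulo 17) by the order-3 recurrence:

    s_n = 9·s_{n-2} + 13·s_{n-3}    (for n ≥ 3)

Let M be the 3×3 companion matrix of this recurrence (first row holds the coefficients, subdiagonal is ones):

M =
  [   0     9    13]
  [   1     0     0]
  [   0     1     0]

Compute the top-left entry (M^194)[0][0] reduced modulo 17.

(M^194)[0][0] is the top entry after applying M 194 times to the unit state (1, 0, 0). Equivalently it is h_{196} for the auxiliary sequence (h_n) obeying the same recurrence with h_2 = 1 and h_i = 0 for 0 ≤ i < 2:
h_3 = 0·1 + 9·0 + 13·0 = 0
h_4 = 0·0 + 9·1 + 13·0 = 9
h_5 = 0·9 + 9·0 + 13·1 = 13
h_6 = 0·13 + 9·9 + 13·0 = 13
h_7 = 0·13 + 9·13 + 13·9 = 13
h_8 = 0·13 + 9·13 + 13·13 = 14
Continuing the recurrence:
  h_9 = 14;  h_10 = 6;  h_11 = 2;  h_12 = 15;  h_13 = 11;  h_14 = 8
  h_15 = 5;  h_16 = 11;  h_17 = 13;  h_18 = 11;  h_19 = 5;  h_20 = 13
  h_21 = 1;  h_22 = 12;  h_23 = 8;  h_24 = 2;  h_25 = 7;  h_26 = 3
  h_27 = 4;  h_28 = 16;  h_29 = 7;  h_30 = 9;  h_31 = 16;  h_32 = 2
  h_33 = 6;  h_34 = 5;  h_35 = 12;  h_36 = 4;  h_37 = 3;  h_38 = 5
  h_39 = 11;  h_40 = 16;  h_41 = 11;  h_42 = 15;  h_43 = 1;  h_44 = 6
  h_45 = 0;  h_46 = 16;  h_47 = 10;  h_48 = 8;  h_49 = 9;  h_50 = 15
  h_51 = 15;  h_52 = 14;  h_53 = 7;  h_54 = 15;  h_55 = 7;  h_56 = 5
  h_57 = 3;  h_58 = 0;  h_59 = 7;  h_60 = 5;  h_61 = 12;  h_62 = 0
  h_63 = 3;  h_64 = 3;  h_65 = 10;  h_66 = 15;  h_67 = 10;  h_68 = 10
  h_69 = 13;  h_70 = 16;  h_71 = 9;  h_72 = 7;  h_73 = 0;  h_74 = 10
  h_75 = 6;  h_76 = 5;  h_77 = 14;  h_78 = 4;  h_79 = 4;  h_80 = 14
  h_81 = 3;  h_82 = 8;  h_83 = 5;  h_84 = 9;  h_85 = 13;  h_86 = 10
  h_87 = 13;  h_88 = 4;  h_89 = 9;  h_90 = 1;  h_91 = 14;  h_92 = 7
  h_93 = 3;  h_94 = 7;  h_95 = 16;  h_96 = 0;  h_97 = 14;  h_98 = 4
  h_99 = 7;  h_100 = 14;  h_101 = 13;  h_102 = 13;  h_103 = 10;  h_104 = 14
  h_105 = 4;  h_106 = 1;  h_107 = 14;  h_108 = 10;  h_109 = 3;  h_110 = 0
  h_111 = 4;  h_112 = 5;  h_113 = 2;  h_114 = 12;  h_115 = 15;  h_116 = 15
  h_117 = 2;  h_118 = 7;  h_119 = 9;  h_120 = 4;  h_121 = 2;  h_122 = 0
  h_123 = 2;  h_124 = 9;  h_125 = 1;  h_126 = 5;  h_127 = 7;  h_128 = 7
  h_129 = 9;  h_130 = 1;  h_131 = 2;  h_132 = 7;  h_133 = 14;  h_134 = 4
  h_135 = 13;  h_136 = 14;  h_137 = 16;  h_138 = 6;  h_139 = 3;  h_140 = 7
  h_141 = 3;  h_142 = 0;  h_143 = 16;  h_144 = 5;  h_145 = 8;  h_146 = 15
  h_147 = 1;  h_148 = 1;  h_149 = 0;  h_150 = 5;  h_151 = 13;  h_152 = 11
  h_153 = 12;  h_154 = 13;  h_155 = 13;  h_156 = 1;  h_157 = 14;  h_158 = 8
  h_159 = 3;  h_160 = 16;  h_161 = 12;  h_162 = 13;  h_163 = 10;  h_164 = 1
  h_165 = 4;  h_166 = 3;  h_167 = 15;  h_168 = 11;  h_169 = 4;  h_170 = 5
  h_171 = 9;  h_172 = 12;  h_173 = 10;  h_174 = 4;  h_175 = 8;  h_176 = 13
  h_177 = 5;  h_178 = 0;  h_179 = 10;  h_180 = 14;  h_181 = 5;  h_182 = 1
  h_183 = 6;  h_184 = 6;  h_185 = 16;  h_186 = 13;  h_187 = 1;  h_188 = 2
  h_189 = 8;  h_190 = 14;  h_191 = 13;  h_192 = 9;  h_193 = 10;  h_194 = 12
h_195 = 0·12 + 9·10 + 13·9 = 3
h_196 = 0·3 + 9·12 + 13·10 = 0

0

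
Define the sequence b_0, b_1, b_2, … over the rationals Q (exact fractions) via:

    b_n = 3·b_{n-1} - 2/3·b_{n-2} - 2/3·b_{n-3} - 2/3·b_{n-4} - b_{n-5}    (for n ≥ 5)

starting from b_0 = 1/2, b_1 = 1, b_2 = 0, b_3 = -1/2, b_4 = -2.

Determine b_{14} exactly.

-20476303/486

b_5 = 3·-2 + -2/3·-1/2 + -2/3·0 + -2/3·1 + -1·1/2 = -41/6
b_6 = 3·-41/6 + -2/3·-2 + -2/3·-1/2 + -2/3·0 + -1·1 = -119/6
b_7 = 3·-119/6 + -2/3·-41/6 + -2/3·-2 + -2/3·-1/2 + -1·0 = -959/18
b_8 = 3·-959/18 + -2/3·-119/6 + -2/3·-41/6 + -2/3·-2 + -1·-1/2 = -1262/9
b_9 = 3·-1262/9 + -2/3·-959/18 + -2/3·-119/6 + -2/3·-41/6 + -1·-2 = -9865/27
b_10 = 3·-9865/27 + -2/3·-1262/9 + -2/3·-959/18 + -2/3·-119/6 + -1·-41/6 = -17047/18
b_11 = 3·-17047/18 + -2/3·-9865/27 + -2/3·-1262/9 + -2/3·-959/18 + -1·-119/6 = -198349/81
b_12 = 3·-198349/81 + -2/3·-17047/18 + -2/3·-9865/27 + -2/3·-1262/9 + -1·-959/18 = -1024577/162
b_13 = 3·-1024577/162 + -2/3·-198349/81 + -2/3·-17047/18 + -2/3·-9865/27 + -1·-1262/9 = -7934423/486
b_14 = 3·-7934423/486 + -2/3·-1024577/162 + -2/3·-198349/81 + -2/3·-17047/18 + -1·-9865/27 = -20476303/486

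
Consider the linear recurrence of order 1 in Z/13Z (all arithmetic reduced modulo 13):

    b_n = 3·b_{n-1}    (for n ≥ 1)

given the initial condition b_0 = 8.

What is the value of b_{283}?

11

b_1 = 3·8 = 11
b_2 = 3·11 = 7
b_3 = 3·7 = 8
(b_3) = (8) = (b_0), so the sequence has period 3.
283 ≡ 1 (mod 3), hence b_283 = b_1 = 11.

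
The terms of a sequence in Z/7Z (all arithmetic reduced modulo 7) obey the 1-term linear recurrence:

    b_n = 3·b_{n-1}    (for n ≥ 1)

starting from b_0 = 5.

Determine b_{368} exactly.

b_1 = 3·5 = 1
b_2 = 3·1 = 3
b_3 = 3·3 = 2
b_4 = 3·2 = 6
b_5 = 3·6 = 4
b_6 = 3·4 = 5
(b_6) = (5) = (b_0), so the sequence has period 6.
368 ≡ 2 (mod 6), hence b_368 = b_2 = 3.

3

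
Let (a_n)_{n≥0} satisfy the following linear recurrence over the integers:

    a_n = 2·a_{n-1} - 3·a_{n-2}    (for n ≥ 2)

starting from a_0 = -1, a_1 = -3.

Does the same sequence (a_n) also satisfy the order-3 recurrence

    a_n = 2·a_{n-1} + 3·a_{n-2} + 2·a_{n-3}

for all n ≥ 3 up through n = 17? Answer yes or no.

no

Terms a_0..a_17: -1, -3, -3, 3, 15, 21, -3, -69, -129, -51, 285, 723, 591, -987, -3747, -4533, 2175, 17949
n=3: candidate gives -17, actual a_3 = 3 ✗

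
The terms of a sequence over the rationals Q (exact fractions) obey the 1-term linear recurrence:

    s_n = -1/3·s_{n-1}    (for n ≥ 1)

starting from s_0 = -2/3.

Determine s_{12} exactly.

s_1 = -1/3·-2/3 = 2/9
s_2 = -1/3·2/9 = -2/27
s_3 = -1/3·-2/27 = 2/81
s_4 = -1/3·2/81 = -2/243
s_5 = -1/3·-2/243 = 2/729
s_6 = -1/3·2/729 = -2/2187
s_7 = -1/3·-2/2187 = 2/6561
s_8 = -1/3·2/6561 = -2/19683
s_9 = -1/3·-2/19683 = 2/59049
s_10 = -1/3·2/59049 = -2/177147
s_11 = -1/3·-2/177147 = 2/531441
s_12 = -1/3·2/531441 = -2/1594323

-2/1594323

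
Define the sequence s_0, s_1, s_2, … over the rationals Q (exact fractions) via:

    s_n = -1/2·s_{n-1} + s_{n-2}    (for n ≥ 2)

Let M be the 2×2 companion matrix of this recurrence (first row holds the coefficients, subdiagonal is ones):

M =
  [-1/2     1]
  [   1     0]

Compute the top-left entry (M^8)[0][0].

(M^8)[0][0] is the top entry after applying M 8 times to the unit state (1, 0). Equivalently it is h_{9} for the auxiliary sequence (h_n) obeying the same recurrence with h_1 = 1 and h_i = 0 for 0 ≤ i < 1:
h_2 = -1/2·1 + 1·0 = -1/2
h_3 = -1/2·-1/2 + 1·1 = 5/4
h_4 = -1/2·5/4 + 1·-1/2 = -9/8
h_5 = -1/2·-9/8 + 1·5/4 = 29/16
h_6 = -1/2·29/16 + 1·-9/8 = -65/32
h_7 = -1/2·-65/32 + 1·29/16 = 181/64
h_8 = -1/2·181/64 + 1·-65/32 = -441/128
h_9 = -1/2·-441/128 + 1·181/64 = 1165/256

1165/256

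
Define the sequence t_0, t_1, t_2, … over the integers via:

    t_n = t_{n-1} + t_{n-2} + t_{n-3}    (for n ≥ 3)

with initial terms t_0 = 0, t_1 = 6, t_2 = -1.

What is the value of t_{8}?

96

t_3 = 1·-1 + 1·6 + 1·0 = 5
t_4 = 1·5 + 1·-1 + 1·6 = 10
t_5 = 1·10 + 1·5 + 1·-1 = 14
t_6 = 1·14 + 1·10 + 1·5 = 29
t_7 = 1·29 + 1·14 + 1·10 = 53
t_8 = 1·53 + 1·29 + 1·14 = 96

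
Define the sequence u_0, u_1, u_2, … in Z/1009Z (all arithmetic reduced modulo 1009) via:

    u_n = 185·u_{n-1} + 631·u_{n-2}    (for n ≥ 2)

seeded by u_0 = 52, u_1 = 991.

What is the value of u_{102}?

u_2 = 185·991 + 631·52 = 221
u_3 = 185·221 + 631·991 = 266
u_4 = 185·266 + 631·221 = 987
u_5 = 185·987 + 631·266 = 318
u_6 = 185·318 + 631·987 = 552
u_7 = 185·552 + 631·318 = 78
u_8 = 185·78 + 631·552 = 511
u_9 = 185·511 + 631·78 = 475
u_10 = 185·475 + 631·511 = 662
u_11 = 185·662 + 631·475 = 433
u_12 = 185·433 + 631·662 = 390
u_13 = 185·390 + 631·433 = 295
u_14 = 185·295 + 631·390 = 992
u_15 = 185·992 + 631·295 = 371
u_16 = 185·371 + 631·992 = 395
u_17 = 185·395 + 631·371 = 440
u_18 = 185·440 + 631·395 = 702
u_19 = 185·702 + 631·440 = 883
u_20 = 185·883 + 631·702 = 917
u_21 = 185·917 + 631·883 = 338
u_22 = 185·338 + 631·917 = 442
u_23 = 185·442 + 631·338 = 420
u_24 = 185·420 + 631·442 = 425
u_25 = 185·425 + 631·420 = 585
u_26 = 185·585 + 631·425 = 43
u_27 = 185·43 + 631·585 = 733
u_28 = 185·733 + 631·43 = 289
u_29 = 185·289 + 631·733 = 389
u_30 = 185·389 + 631·289 = 56
u_31 = 185·56 + 631·389 = 542
u_32 = 185·542 + 631·56 = 400
u_33 = 185·400 + 631·542 = 294
u_34 = 185·294 + 631·400 = 54
u_35 = 185·54 + 631·294 = 767
u_36 = 185·767 + 631·54 = 403
u_37 = 185·403 + 631·767 = 555
u_38 = 185·555 + 631·403 = 791
u_39 = 185·791 + 631·555 = 112
u_40 = 185·112 + 631·791 = 206
u_41 = 185·206 + 631·112 = 819
u_42 = 185·819 + 631·206 = 999
u_43 = 185·999 + 631·819 = 349
u_44 = 185·349 + 631·999 = 742
u_45 = 185·742 + 631·349 = 303
u_46 = 185·303 + 631·742 = 586
u_47 = 185·586 + 631·303 = 939
u_48 = 185·939 + 631·586 = 639
u_49 = 185·639 + 631·939 = 388
u_50 = 185·388 + 631·639 = 759
u_51 = 185·759 + 631·388 = 814
u_52 = 185·814 + 631·759 = 912
u_53 = 185·912 + 631·814 = 270
u_54 = 185·270 + 631·912 = 851
u_55 = 185·851 + 631·270 = 889
u_56 = 185·889 + 631·851 = 191
u_57 = 185·191 + 631·889 = 984
u_58 = 185·984 + 631·191 = 870
u_59 = 185·870 + 631·984 = 888
u_60 = 185·888 + 631·870 = 896
u_61 = 185·896 + 631·888 = 617
u_62 = 185·617 + 631·896 = 464
u_63 = 185·464 + 631·617 = 937
u_64 = 185·937 + 631·464 = 980
u_65 = 185·980 + 631·937 = 662
u_66 = 185·662 + 631·980 = 244
u_67 = 185·244 + 631·662 = 740
u_68 = 185·740 + 631·244 = 272
u_69 = 185·272 + 631·740 = 652
u_70 = 185·652 + 631·272 = 651
u_71 = 185·651 + 631·652 = 104
u_72 = 185·104 + 631·651 = 187
u_73 = 185·187 + 631·104 = 328
u_74 = 185·328 + 631·187 = 84
u_75 = 185·84 + 631·328 = 528
u_76 = 185·528 + 631·84 = 343
u_77 = 185·343 + 631·528 = 86
u_78 = 185·86 + 631·343 = 273
u_79 = 185·273 + 631·86 = 844
u_80 = 185·844 + 631·273 = 478
u_81 = 185·478 + 631·844 = 459
u_82 = 185·459 + 631·478 = 86
u_83 = 185·86 + 631·459 = 821
u_84 = 185·821 + 631·86 = 315
u_85 = 185·315 + 631·821 = 187
u_86 = 185·187 + 631·315 = 281
u_87 = 185·281 + 631·187 = 470
u_88 = 185·470 + 631·281 = 912
u_89 = 185·912 + 631·470 = 141
u_90 = 185·141 + 631·912 = 193
u_91 = 185·193 + 631·141 = 569
u_92 = 185·569 + 631·193 = 23
u_93 = 185·23 + 631·569 = 54
u_94 = 185·54 + 631·23 = 287
u_95 = 185·287 + 631·54 = 395
u_96 = 185·395 + 631·287 = 913
u_97 = 185·913 + 631·395 = 424
u_98 = 185·424 + 631·913 = 711
u_99 = 185·711 + 631·424 = 524
u_100 = 185·524 + 631·711 = 721
u_101 = 185·721 + 631·524 = 898
u_102 = 185·898 + 631·721 = 546

546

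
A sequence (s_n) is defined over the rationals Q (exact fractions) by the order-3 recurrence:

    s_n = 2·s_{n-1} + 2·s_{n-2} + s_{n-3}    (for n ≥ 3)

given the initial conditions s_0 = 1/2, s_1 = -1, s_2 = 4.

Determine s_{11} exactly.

s_3 = 2·4 + 2·-1 + 1·1/2 = 13/2
s_4 = 2·13/2 + 2·4 + 1·-1 = 20
s_5 = 2·20 + 2·13/2 + 1·4 = 57
s_6 = 2·57 + 2·20 + 1·13/2 = 321/2
s_7 = 2·321/2 + 2·57 + 1·20 = 455
s_8 = 2·455 + 2·321/2 + 1·57 = 1288
s_9 = 2·1288 + 2·455 + 1·321/2 = 7293/2
s_10 = 2·7293/2 + 2·1288 + 1·455 = 10324
s_11 = 2·10324 + 2·7293/2 + 1·1288 = 29229

29229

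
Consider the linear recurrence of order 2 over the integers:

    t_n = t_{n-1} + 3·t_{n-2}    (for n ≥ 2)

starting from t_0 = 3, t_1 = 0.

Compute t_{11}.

10431

t_2 = 1·0 + 3·3 = 9
t_3 = 1·9 + 3·0 = 9
t_4 = 1·9 + 3·9 = 36
t_5 = 1·36 + 3·9 = 63
t_6 = 1·63 + 3·36 = 171
t_7 = 1·171 + 3·63 = 360
t_8 = 1·360 + 3·171 = 873
t_9 = 1·873 + 3·360 = 1953
t_10 = 1·1953 + 3·873 = 4572
t_11 = 1·4572 + 3·1953 = 10431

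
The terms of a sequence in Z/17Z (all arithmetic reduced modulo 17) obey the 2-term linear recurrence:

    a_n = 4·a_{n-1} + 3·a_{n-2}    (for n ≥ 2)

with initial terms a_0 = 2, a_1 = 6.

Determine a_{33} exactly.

a_2 = 4·6 + 3·2 = 13
a_3 = 4·13 + 3·6 = 2
a_4 = 4·2 + 3·13 = 13
a_5 = 4·13 + 3·2 = 7
a_6 = 4·7 + 3·13 = 16
a_7 = 4·16 + 3·7 = 0
a_8 = 4·0 + 3·16 = 14
a_9 = 4·14 + 3·0 = 5
a_10 = 4·5 + 3·14 = 11
a_11 = 4·11 + 3·5 = 8
a_12 = 4·8 + 3·11 = 14
a_13 = 4·14 + 3·8 = 12
a_14 = 4·12 + 3·14 = 5
a_15 = 4·5 + 3·12 = 5
a_16 = 4·5 + 3·5 = 1
a_17 = 4·1 + 3·5 = 2
a_18 = 4·2 + 3·1 = 11
a_19 = 4·11 + 3·2 = 16
a_20 = 4·16 + 3·11 = 12
a_21 = 4·12 + 3·16 = 11
a_22 = 4·11 + 3·12 = 12
a_23 = 4·12 + 3·11 = 13
a_24 = 4·13 + 3·12 = 3
a_25 = 4·3 + 3·13 = 0
a_26 = 4·0 + 3·3 = 9
a_27 = 4·9 + 3·0 = 2
a_28 = 4·2 + 3·9 = 1
a_29 = 4·1 + 3·2 = 10
a_30 = 4·10 + 3·1 = 9
a_31 = 4·9 + 3·10 = 15
a_32 = 4·15 + 3·9 = 2
a_33 = 4·2 + 3·15 = 2

2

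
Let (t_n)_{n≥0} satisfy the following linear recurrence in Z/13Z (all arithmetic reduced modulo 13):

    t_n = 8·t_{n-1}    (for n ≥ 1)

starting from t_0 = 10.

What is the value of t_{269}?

t_1 = 8·10 = 2
t_2 = 8·2 = 3
t_3 = 8·3 = 11
t_4 = 8·11 = 10
(t_4) = (10) = (t_0), so the sequence has period 4.
269 ≡ 1 (mod 4), hence t_269 = t_1 = 2.

2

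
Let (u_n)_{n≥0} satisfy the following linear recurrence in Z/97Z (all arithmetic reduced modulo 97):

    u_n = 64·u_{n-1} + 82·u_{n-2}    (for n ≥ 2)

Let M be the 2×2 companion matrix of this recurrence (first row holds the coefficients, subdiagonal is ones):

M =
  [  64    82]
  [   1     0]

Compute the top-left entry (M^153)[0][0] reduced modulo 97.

96

(M^153)[0][0] is the top entry after applying M 153 times to the unit state (1, 0). Equivalently it is h_{154} for the auxiliary sequence (h_n) obeying the same recurrence with h_1 = 1 and h_i = 0 for 0 ≤ i < 1:
h_2 = 64·1 + 82·0 = 64
h_3 = 64·64 + 82·1 = 7
h_4 = 64·7 + 82·64 = 70
h_5 = 64·70 + 82·7 = 10
h_6 = 64·10 + 82·70 = 75
h_7 = 64·75 + 82·10 = 91
h_8 = 64·91 + 82·75 = 43
h_9 = 64·43 + 82·91 = 29
h_10 = 64·29 + 82·43 = 47
h_11 = 64·47 + 82·29 = 51
h_12 = 64·51 + 82·47 = 37
h_13 = 64·37 + 82·51 = 51
h_14 = 64·51 + 82·37 = 90
h_15 = 64·90 + 82·51 = 48
h_16 = 64·48 + 82·90 = 73
h_17 = 64·73 + 82·48 = 72
h_18 = 64·72 + 82·73 = 21
h_19 = 64·21 + 82·72 = 70
h_20 = 64·70 + 82·21 = 91
h_21 = 64·91 + 82·70 = 21
h_22 = 64·21 + 82·91 = 76
h_23 = 64·76 + 82·21 = 87
h_24 = 64·87 + 82·76 = 63
h_25 = 64·63 + 82·87 = 11
h_26 = 64·11 + 82·63 = 50
h_27 = 64·50 + 82·11 = 28
h_28 = 64·28 + 82·50 = 72
h_29 = 64·72 + 82·28 = 17
h_30 = 64·17 + 82·72 = 8
h_31 = 64·8 + 82·17 = 63
h_32 = 64·63 + 82·8 = 32
h_33 = 64·32 + 82·63 = 36
h_34 = 64·36 + 82·32 = 78
h_35 = 64·78 + 82·36 = 87
h_36 = 64·87 + 82·78 = 33
h_37 = 64·33 + 82·87 = 31
h_38 = 64·31 + 82·33 = 34
h_39 = 64·34 + 82·31 = 62
h_40 = 64·62 + 82·34 = 63
h_41 = 64·63 + 82·62 = 95
h_42 = 64·95 + 82·63 = 91
h_43 = 64·91 + 82·95 = 34
h_44 = 64·34 + 82·91 = 35
h_45 = 64·35 + 82·34 = 81
h_46 = 64·81 + 82·35 = 3
h_47 = 64·3 + 82·81 = 44
h_48 = 64·44 + 82·3 = 55
h_49 = 64·55 + 82·44 = 47
h_50 = 64·47 + 82·55 = 49
h_51 = 64·49 + 82·47 = 6
h_52 = 64·6 + 82·49 = 37
h_53 = 64·37 + 82·6 = 47
h_54 = 64·47 + 82·37 = 28
h_55 = 64·28 + 82·47 = 20
h_56 = 64·20 + 82·28 = 84
h_57 = 64·84 + 82·20 = 32
h_58 = 64·32 + 82·84 = 12
h_59 = 64·12 + 82·32 = 94
h_60 = 64·94 + 82·12 = 16
h_61 = 64·16 + 82·94 = 2
h_62 = 64·2 + 82·16 = 82
h_63 = 64·82 + 82·2 = 77
h_64 = 64·77 + 82·82 = 12
h_65 = 64·12 + 82·77 = 1
h_66 = 64·1 + 82·12 = 78
h_67 = 64·78 + 82·1 = 30
h_68 = 64·30 + 82·78 = 71
h_69 = 64·71 + 82·30 = 20
h_70 = 64·20 + 82·71 = 21
h_71 = 64·21 + 82·20 = 74
h_72 = 64·74 + 82·21 = 56
h_73 = 64·56 + 82·74 = 49
h_74 = 64·49 + 82·56 = 65
h_75 = 64·65 + 82·49 = 30
h_76 = 64·30 + 82·65 = 72
h_77 = 64·72 + 82·30 = 84
h_78 = 64·84 + 82·72 = 28
h_79 = 64·28 + 82·84 = 47
h_80 = 64·47 + 82·28 = 66
h_81 = 64·66 + 82·47 = 27
h_82 = 64·27 + 82·66 = 59
h_83 = 64·59 + 82·27 = 73
h_84 = 64·73 + 82·59 = 4
h_85 = 64·4 + 82·73 = 34
h_86 = 64·34 + 82·4 = 79
h_87 = 64·79 + 82·34 = 84
h_88 = 64·84 + 82·79 = 20
h_89 = 64·20 + 82·84 = 20
h_90 = 64·20 + 82·20 = 10
h_91 = 64·10 + 82·20 = 49
h_92 = 64·49 + 82·10 = 76
h_93 = 64·76 + 82·49 = 55
h_94 = 64·55 + 82·76 = 52
h_95 = 64·52 + 82·55 = 78
h_96 = 64·78 + 82·52 = 41
h_97 = 64·41 + 82·78 = 96
h_98 = 64·96 + 82·41 = 0
h_99 = 64·0 + 82·96 = 15
h_100 = 64·15 + 82·0 = 87
h_101 = 64·87 + 82·15 = 8
h_102 = 64·8 + 82·87 = 80
h_103 = 64·80 + 82·8 = 53
h_104 = 64·53 + 82·80 = 58
h_105 = 64·58 + 82·53 = 7
h_106 = 64·7 + 82·58 = 63
h_107 = 64·63 + 82·7 = 47
h_108 = 64·47 + 82·63 = 26
h_109 = 64·26 + 82·47 = 86
h_110 = 64·86 + 82·26 = 70
h_111 = 64·70 + 82·86 = 86
h_112 = 64·86 + 82·70 = 89
h_113 = 64·89 + 82·86 = 41
h_114 = 64·41 + 82·89 = 28
h_115 = 64·28 + 82·41 = 13
h_116 = 64·13 + 82·28 = 24
h_117 = 64·24 + 82·13 = 80
h_118 = 64·80 + 82·24 = 7
h_119 = 64·7 + 82·80 = 24
h_120 = 64·24 + 82·7 = 73
h_121 = 64·73 + 82·24 = 44
h_122 = 64·44 + 82·73 = 72
h_123 = 64·72 + 82·44 = 68
h_124 = 64·68 + 82·72 = 71
h_125 = 64·71 + 82·68 = 32
h_126 = 64·32 + 82·71 = 13
h_127 = 64·13 + 82·32 = 61
h_128 = 64·61 + 82·13 = 23
h_129 = 64·23 + 82·61 = 72
h_130 = 64·72 + 82·23 = 92
h_131 = 64·92 + 82·72 = 55
h_132 = 64·55 + 82·92 = 6
h_133 = 64·6 + 82·55 = 44
h_134 = 64·44 + 82·6 = 10
h_135 = 64·10 + 82·44 = 77
h_136 = 64·77 + 82·10 = 25
h_137 = 64·25 + 82·77 = 57
h_138 = 64·57 + 82·25 = 72
h_139 = 64·72 + 82·57 = 67
h_140 = 64·67 + 82·72 = 7
h_141 = 64·7 + 82·67 = 25
h_142 = 64·25 + 82·7 = 40
h_143 = 64·40 + 82·25 = 51
h_144 = 64·51 + 82·40 = 45
h_145 = 64·45 + 82·51 = 78
h_146 = 64·78 + 82·45 = 49
h_147 = 64·49 + 82·78 = 26
h_148 = 64·26 + 82·49 = 56
h_149 = 64·56 + 82·26 = 90
h_150 = 64·90 + 82·56 = 70
h_151 = 64·70 + 82·90 = 26
h_152 = 64·26 + 82·70 = 32
h_153 = 64·32 + 82·26 = 9
h_154 = 64·9 + 82·32 = 96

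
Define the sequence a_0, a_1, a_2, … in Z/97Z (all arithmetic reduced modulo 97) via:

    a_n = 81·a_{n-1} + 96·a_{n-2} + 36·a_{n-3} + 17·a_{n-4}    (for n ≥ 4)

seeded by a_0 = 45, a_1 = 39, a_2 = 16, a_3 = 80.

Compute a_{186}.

70

a_4 = 81·80 + 96·16 + 36·39 + 17·45 = 0
a_5 = 81·0 + 96·80 + 36·16 + 17·39 = 92
a_6 = 81·92 + 96·0 + 36·80 + 17·16 = 31
a_7 = 81·31 + 96·92 + 36·0 + 17·80 = 93
a_8 = 81·93 + 96·31 + 36·92 + 17·0 = 47
a_9 = 81·47 + 96·93 + 36·31 + 17·92 = 89
Continuing the recurrence:
  a_10 = 76;  a_11 = 28;  a_12 = 84;  a_13 = 64;  a_14 = 28;  a_15 = 78
  a_16 = 31;  a_17 = 67;  a_18 = 47;  a_19 = 71;  a_20 = 10;  a_21 = 78
  a_22 = 60;  a_23 = 44;  a_24 = 80;  a_25 = 28;  a_26 = 39;  a_27 = 66
  a_28 = 12;  a_29 = 70;  a_30 = 64;  a_31 = 72;  a_32 = 53;  a_33 = 52
  a_34 = 79;  a_35 = 70;  a_36 = 22;  a_37 = 8;  a_38 = 27;  a_39 = 87
  a_40 = 19;  a_41 = 38;  a_42 = 54;  a_43 = 0;  a_44 = 85;  a_45 = 66
  a_46 = 68;  a_47 = 63;  a_48 = 29;  a_49 = 36;  a_50 = 6;  a_51 = 43
  a_52 = 28;  a_53 = 46;  a_54 = 13;  a_55 = 30;  a_56 = 87;  a_57 = 22
  a_58 = 86;  a_59 = 13;  a_60 = 37;  a_61 = 52;  a_62 = 91;  a_63 = 45
  a_64 = 41;  a_65 = 64;  a_66 = 65;  a_67 = 70;  a_68 = 70;  a_69 = 7
  a_70 = 48;  a_71 = 25;  a_72 = 24;  a_73 = 80;  a_74 = 24;  a_75 = 49
  a_76 = 55;  a_77 = 34;  a_78 = 21;  a_79 = 18;  a_80 = 7;  a_81 = 40
  a_82 = 67;  a_83 = 28;  a_84 = 74;  a_85 = 37;  a_86 = 26;  a_87 = 68
  a_88 = 21;  a_89 = 94;  a_90 = 7;  a_91 = 57;  a_92 = 9;  a_93 = 0
  a_94 = 28;  a_95 = 69;  a_96 = 88;  a_97 = 16;  a_98 = 94;  a_99 = 8
  a_100 = 7;  a_101 = 44;  a_102 = 11;  a_103 = 71;  a_104 = 71;  a_105 = 34
  a_106 = 91;  a_107 = 42;  a_108 = 19;  a_109 = 16;  a_110 = 68;  a_111 = 3
  a_112 = 7;  a_113 = 83;  a_114 = 26;  a_115 = 95;  a_116 = 9;  a_117 = 71
  a_118 = 1;  a_119 = 9;  a_120 = 42;  a_121 = 77;  a_122 = 37;  a_123 = 26
  a_124 = 26;  a_125 = 65;  a_126 = 14;  a_127 = 22;  a_128 = 88;  a_129 = 82
  a_130 = 18;  a_131 = 68;  a_132 = 44;  a_133 = 9;  a_134 = 44;  a_135 = 87
  a_136 = 24;  a_137 = 5;  a_138 = 90;  a_139 = 25;  a_140 = 1;  a_141 = 83
  a_142 = 34;  a_143 = 28;  a_144 = 1;  a_145 = 69;  a_146 = 93;  a_147 = 22
  a_148 = 19;  a_149 = 24;  a_150 = 30;  a_151 = 69;  a_152 = 53;  a_153 = 86
  a_154 = 13;  a_155 = 71;  a_156 = 35;  a_157 = 38;  a_158 = 0;  a_159 = 4
  a_160 = 56;  a_161 = 37;  a_162 = 78;  a_163 = 23;  a_164 = 92;  a_165 = 2
  a_166 = 90;  a_167 = 30;  a_168 = 96;  a_169 = 59;  a_170 = 18;  a_171 = 30
  a_172 = 57;  a_173 = 30;  a_174 = 73;  a_175 = 6;  a_176 = 37;  a_177 = 18
  a_178 = 65;  a_179 = 85;  a_180 = 46;  a_181 = 79;  a_182 = 42;  a_183 = 22
  a_184 = 31
a_185 = 81·31 + 96·22 + 36·42 + 17·79 = 9
a_186 = 81·9 + 96·31 + 36·22 + 17·42 = 70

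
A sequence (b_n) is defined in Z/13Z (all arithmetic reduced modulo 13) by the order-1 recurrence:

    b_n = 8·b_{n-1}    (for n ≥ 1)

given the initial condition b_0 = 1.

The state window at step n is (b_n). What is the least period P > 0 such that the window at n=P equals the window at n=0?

4

n=0: window = (1)
n=1: window = (8)
n=2: window = (12)
n=3: window = (5)
n=4: window = (1)
window at n=4 equals window at n=0 → period = 4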